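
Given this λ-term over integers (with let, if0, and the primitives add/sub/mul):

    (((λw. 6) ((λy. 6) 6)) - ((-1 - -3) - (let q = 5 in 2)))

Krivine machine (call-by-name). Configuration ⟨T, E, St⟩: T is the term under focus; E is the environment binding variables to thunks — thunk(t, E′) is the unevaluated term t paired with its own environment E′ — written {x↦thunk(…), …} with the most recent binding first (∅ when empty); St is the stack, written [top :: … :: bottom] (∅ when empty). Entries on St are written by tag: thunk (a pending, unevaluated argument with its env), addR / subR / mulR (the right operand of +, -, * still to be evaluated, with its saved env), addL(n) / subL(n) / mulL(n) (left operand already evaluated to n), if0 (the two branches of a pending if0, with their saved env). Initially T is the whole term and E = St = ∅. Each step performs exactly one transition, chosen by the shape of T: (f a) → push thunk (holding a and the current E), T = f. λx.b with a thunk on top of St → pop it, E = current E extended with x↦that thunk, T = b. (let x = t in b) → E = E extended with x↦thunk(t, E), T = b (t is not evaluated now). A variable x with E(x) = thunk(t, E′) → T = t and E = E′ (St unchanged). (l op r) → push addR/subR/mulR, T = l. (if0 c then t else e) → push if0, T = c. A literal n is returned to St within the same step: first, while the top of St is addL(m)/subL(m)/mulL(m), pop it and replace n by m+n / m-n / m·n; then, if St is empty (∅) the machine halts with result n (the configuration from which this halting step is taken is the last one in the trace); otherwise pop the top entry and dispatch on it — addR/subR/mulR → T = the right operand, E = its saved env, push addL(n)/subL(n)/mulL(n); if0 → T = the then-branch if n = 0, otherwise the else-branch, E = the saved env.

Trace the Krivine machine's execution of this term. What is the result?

Answer: 6

Execution trace:
step 0: <T=(((λw. 6) ((λy. 6) 6)) - ((-1 - -3) - (let q = 5 in 2))), E=∅, St=∅>
step 1: <T=((λw. 6) ((λy. 6) 6)), E=∅, St=[subR]>
step 2: <T=(λw. 6), E=∅, St=[thunk :: subR]>
step 3: <T=6, E={w↦thunk(((λy. 6) 6), ∅)}, St=[subR]>
step 4: <T=((-1 - -3) - (let q = 5 in 2)), E=∅, St=[subL(6)]>
step 5: <T=(-1 - -3), E=∅, St=[subR :: subL(6)]>
step 6: <T=-1, E=∅, St=[subR :: subR :: subL(6)]>
step 7: <T=-3, E=∅, St=[subL(-1) :: subR :: subL(6)]>
step 8: <T=(let q = 5 in 2), E=∅, St=[subL(2) :: subL(6)]>
step 9: <T=2, E={q↦thunk(5, ∅)}, St=[subL(2) :: subL(6)]>
→ final value 6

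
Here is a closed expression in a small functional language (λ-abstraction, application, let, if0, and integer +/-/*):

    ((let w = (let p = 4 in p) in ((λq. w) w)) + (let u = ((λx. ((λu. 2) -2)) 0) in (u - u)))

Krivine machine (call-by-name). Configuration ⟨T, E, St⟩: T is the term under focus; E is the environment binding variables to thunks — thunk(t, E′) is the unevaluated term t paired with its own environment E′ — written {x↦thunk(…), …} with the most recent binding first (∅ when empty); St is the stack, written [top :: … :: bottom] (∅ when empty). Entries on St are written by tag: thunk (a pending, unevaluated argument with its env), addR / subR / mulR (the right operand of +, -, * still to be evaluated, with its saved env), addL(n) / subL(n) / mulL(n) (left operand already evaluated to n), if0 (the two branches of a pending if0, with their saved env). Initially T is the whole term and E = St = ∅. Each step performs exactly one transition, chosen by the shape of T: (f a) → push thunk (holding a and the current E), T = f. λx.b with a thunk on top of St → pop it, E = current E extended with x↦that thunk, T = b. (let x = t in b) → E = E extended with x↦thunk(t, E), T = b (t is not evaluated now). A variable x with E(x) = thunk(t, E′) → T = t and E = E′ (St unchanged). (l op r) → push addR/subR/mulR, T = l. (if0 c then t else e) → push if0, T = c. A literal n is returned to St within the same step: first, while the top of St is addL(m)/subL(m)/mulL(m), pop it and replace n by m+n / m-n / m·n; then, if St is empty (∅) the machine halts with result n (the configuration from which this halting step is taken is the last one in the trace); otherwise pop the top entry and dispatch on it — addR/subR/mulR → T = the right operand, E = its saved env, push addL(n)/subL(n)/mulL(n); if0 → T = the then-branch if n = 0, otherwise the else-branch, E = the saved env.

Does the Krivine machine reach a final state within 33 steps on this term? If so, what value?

Answer: 4

Derivation:
t=0: [T=((let w = (let p = 4 in p) in ((λq. w) w)) + (let u = ((λx. ((λu. 2) -2)) 0) in (u - u))) | E=∅ | St=∅]
t=1: [T=(let w = (let p = 4 in p) in ((λq. w) w)) | E=∅ | St=[addR]]
t=2: [T=((λq. w) w) | E={w↦thunk((let p = 4 in p), ∅)} | St=[addR]]
t=3: [T=(λq. w) | E={w↦thunk((let p = 4 in p), ∅)} | St=[thunk :: addR]]
t=4: [T=w | E={q↦thunk(w, {w↦thunk((let p = 4 in p), ∅)}), w↦thunk((let p = 4 in p), ∅)} | St=[addR]]
t=5: [T=(let p = 4 in p) | E=∅ | St=[addR]]
t=6: [T=p | E={p↦thunk(4, ∅)} | St=[addR]]
t=7: [T=4 | E=∅ | St=[addR]]
t=8: [T=(let u = ((λx. ((λu. 2) -2)) 0) in (u - u)) | E=∅ | St=[addL(4)]]
t=9: [T=(u - u) | E={u↦thunk(((λx. ((λu. 2) -2)) 0), ∅)} | St=[addL(4)]]
t=10: [T=u | E={u↦thunk(((λx. ((λu. 2) -2)) 0), ∅)} | St=[subR :: addL(4)]]
t=11: [T=((λx. ((λu. 2) -2)) 0) | E=∅ | St=[subR :: addL(4)]]
t=12: [T=(λx. ((λu. 2) -2)) | E=∅ | St=[thunk :: subR :: addL(4)]]
t=13: [T=((λu. 2) -2) | E={x↦thunk(0, ∅)} | St=[subR :: addL(4)]]
t=14: [T=(λu. 2) | E={x↦thunk(0, ∅)} | St=[thunk :: subR :: addL(4)]]
t=15: [T=2 | E={u↦thunk(-2, {x↦thunk(0, ∅)}), x↦thunk(0, ∅)} | St=[subR :: addL(4)]]
t=16: [T=u | E={u↦thunk(((λx. ((λu. 2) -2)) 0), ∅)} | St=[subL(2) :: addL(4)]]
t=17: [T=((λx. ((λu. 2) -2)) 0) | E=∅ | St=[subL(2) :: addL(4)]]
t=18: [T=(λx. ((λu. 2) -2)) | E=∅ | St=[thunk :: subL(2) :: addL(4)]]
t=19: [T=((λu. 2) -2) | E={x↦thunk(0, ∅)} | St=[subL(2) :: addL(4)]]
t=20: [T=(λu. 2) | E={x↦thunk(0, ∅)} | St=[thunk :: subL(2) :: addL(4)]]
t=21: [T=2 | E={u↦thunk(-2, {x↦thunk(0, ∅)}), x↦thunk(0, ∅)} | St=[subL(2) :: addL(4)]]
→ final value 4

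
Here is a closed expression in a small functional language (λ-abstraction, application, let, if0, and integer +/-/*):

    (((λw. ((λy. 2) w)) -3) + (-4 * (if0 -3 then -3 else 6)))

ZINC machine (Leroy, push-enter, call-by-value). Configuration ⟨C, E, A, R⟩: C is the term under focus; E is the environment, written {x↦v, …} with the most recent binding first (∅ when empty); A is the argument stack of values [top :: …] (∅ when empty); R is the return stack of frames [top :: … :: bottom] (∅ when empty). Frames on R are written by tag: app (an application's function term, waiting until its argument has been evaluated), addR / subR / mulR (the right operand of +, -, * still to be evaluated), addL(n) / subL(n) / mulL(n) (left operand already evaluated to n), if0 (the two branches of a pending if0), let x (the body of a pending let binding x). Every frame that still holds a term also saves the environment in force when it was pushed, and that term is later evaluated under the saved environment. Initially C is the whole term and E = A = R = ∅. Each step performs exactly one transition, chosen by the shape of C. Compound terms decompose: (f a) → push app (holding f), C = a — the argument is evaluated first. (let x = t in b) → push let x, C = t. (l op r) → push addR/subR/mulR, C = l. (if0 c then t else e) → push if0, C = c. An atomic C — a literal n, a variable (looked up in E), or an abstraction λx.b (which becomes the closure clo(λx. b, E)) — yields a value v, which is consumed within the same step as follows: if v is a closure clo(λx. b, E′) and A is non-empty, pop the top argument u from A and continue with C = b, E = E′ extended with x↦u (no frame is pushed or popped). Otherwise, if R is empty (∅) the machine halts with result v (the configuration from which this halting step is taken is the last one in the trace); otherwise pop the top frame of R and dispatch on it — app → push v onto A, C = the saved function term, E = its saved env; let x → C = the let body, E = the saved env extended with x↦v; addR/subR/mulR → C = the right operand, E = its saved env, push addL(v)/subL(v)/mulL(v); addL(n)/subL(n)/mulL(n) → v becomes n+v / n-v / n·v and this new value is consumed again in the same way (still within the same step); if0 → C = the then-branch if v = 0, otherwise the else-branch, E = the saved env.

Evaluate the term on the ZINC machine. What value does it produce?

Answer: -22

Derivation:
t=0: ⟨C=(((λw. ((λy. 2) w)) -3) + (-4 * (if0 -3 then -3 else 6))); E=∅; A=∅; R=∅⟩
t=1: ⟨C=((λw. ((λy. 2) w)) -3); E=∅; A=∅; R=[addR]⟩
t=2: ⟨C=-3; E=∅; A=∅; R=[app :: addR]⟩
t=3: ⟨C=(λw. ((λy. 2) w)); E=∅; A=[-3]; R=[addR]⟩
t=4: ⟨C=((λy. 2) w); E={w↦-3}; A=∅; R=[addR]⟩
t=5: ⟨C=w; E={w↦-3}; A=∅; R=[app :: addR]⟩
t=6: ⟨C=(λy. 2); E={w↦-3}; A=[-3]; R=[addR]⟩
t=7: ⟨C=2; E={y↦-3, w↦-3}; A=∅; R=[addR]⟩
t=8: ⟨C=(-4 * (if0 -3 then -3 else 6)); E=∅; A=∅; R=[addL(2)]⟩
t=9: ⟨C=-4; E=∅; A=∅; R=[mulR :: addL(2)]⟩
t=10: ⟨C=(if0 -3 then -3 else 6); E=∅; A=∅; R=[mulL(-4) :: addL(2)]⟩
t=11: ⟨C=-3; E=∅; A=∅; R=[if0 :: mulL(-4) :: addL(2)]⟩
t=12: ⟨C=6; E=∅; A=∅; R=[mulL(-4) :: addL(2)]⟩
→ final value -22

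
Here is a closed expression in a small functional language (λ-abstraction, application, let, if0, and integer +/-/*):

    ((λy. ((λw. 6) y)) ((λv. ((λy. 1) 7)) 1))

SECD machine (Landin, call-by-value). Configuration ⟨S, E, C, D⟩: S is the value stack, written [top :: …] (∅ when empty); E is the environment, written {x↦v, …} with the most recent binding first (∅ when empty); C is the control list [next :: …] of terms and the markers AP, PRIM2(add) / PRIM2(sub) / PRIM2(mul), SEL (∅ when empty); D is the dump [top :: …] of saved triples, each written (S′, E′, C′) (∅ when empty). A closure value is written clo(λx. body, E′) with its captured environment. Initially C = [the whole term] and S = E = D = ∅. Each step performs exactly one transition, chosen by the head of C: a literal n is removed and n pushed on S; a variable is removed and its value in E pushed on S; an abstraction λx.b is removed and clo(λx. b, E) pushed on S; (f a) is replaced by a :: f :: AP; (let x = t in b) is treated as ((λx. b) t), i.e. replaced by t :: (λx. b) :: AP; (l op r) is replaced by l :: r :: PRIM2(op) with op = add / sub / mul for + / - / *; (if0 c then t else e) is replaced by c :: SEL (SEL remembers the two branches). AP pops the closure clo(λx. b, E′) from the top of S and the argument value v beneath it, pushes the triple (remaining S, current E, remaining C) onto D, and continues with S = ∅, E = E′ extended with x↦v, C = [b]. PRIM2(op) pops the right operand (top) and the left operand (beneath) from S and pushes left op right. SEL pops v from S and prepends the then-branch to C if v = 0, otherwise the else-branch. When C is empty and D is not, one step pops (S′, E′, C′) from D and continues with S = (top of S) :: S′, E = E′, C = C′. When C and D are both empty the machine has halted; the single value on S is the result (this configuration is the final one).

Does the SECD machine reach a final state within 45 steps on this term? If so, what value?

Answer: 6

Machine steps:
[0] ⟨S=∅; E=∅; C=[((λy. ((λw. 6) y)) ((λv. ((λy. 1) 7)) 1))]; D=∅⟩
[1] ⟨S=∅; E=∅; C=[((λv. ((λy. 1) 7)) 1) :: (λy. ((λw. 6) y)) :: AP]; D=∅⟩
[2] ⟨S=∅; E=∅; C=[1 :: (λv. ((λy. 1) 7)) :: AP :: (λy. ((λw. 6) y)) :: AP]; D=∅⟩
[3] ⟨S=[1]; E=∅; C=[(λv. ((λy. 1) 7)) :: AP :: (λy. ((λw. 6) y)) :: AP]; D=∅⟩
[4] ⟨S=[clo(λv. ((λy. 1) 7), ∅) :: 1]; E=∅; C=[AP :: (λy. ((λw. 6) y)) :: AP]; D=∅⟩
[5] ⟨S=∅; E={v↦1}; C=[((λy. 1) 7)]; D=[(∅, ∅, [(λy. ((λw. 6) y)) :: AP])]⟩
[6] ⟨S=∅; E={v↦1}; C=[7 :: (λy. 1) :: AP]; D=[(∅, ∅, [(λy. ((λw. 6) y)) :: AP])]⟩
[7] ⟨S=[7]; E={v↦1}; C=[(λy. 1) :: AP]; D=[(∅, ∅, [(λy. ((λw. 6) y)) :: AP])]⟩
[8] ⟨S=[clo(λy. 1, {v↦1}) :: 7]; E={v↦1}; C=[AP]; D=[(∅, ∅, [(λy. ((λw. 6) y)) :: AP])]⟩
[9] ⟨S=∅; E={y↦7, v↦1}; C=[1]; D=[(∅, {v↦1}, ∅) :: (∅, ∅, [(λy. ((λw. 6) y)) :: AP])]⟩
[10] ⟨S=[1]; E={y↦7, v↦1}; C=∅; D=[(∅, {v↦1}, ∅) :: (∅, ∅, [(λy. ((λw. 6) y)) :: AP])]⟩
[11] ⟨S=[1]; E={v↦1}; C=∅; D=[(∅, ∅, [(λy. ((λw. 6) y)) :: AP])]⟩
[12] ⟨S=[1]; E=∅; C=[(λy. ((λw. 6) y)) :: AP]; D=∅⟩
[13] ⟨S=[clo(λy. ((λw. 6) y), ∅) :: 1]; E=∅; C=[AP]; D=∅⟩
[14] ⟨S=∅; E={y↦1}; C=[((λw. 6) y)]; D=[(∅, ∅, ∅)]⟩
[15] ⟨S=∅; E={y↦1}; C=[y :: (λw. 6) :: AP]; D=[(∅, ∅, ∅)]⟩
[16] ⟨S=[1]; E={y↦1}; C=[(λw. 6) :: AP]; D=[(∅, ∅, ∅)]⟩
[17] ⟨S=[clo(λw. 6, {y↦1}) :: 1]; E={y↦1}; C=[AP]; D=[(∅, ∅, ∅)]⟩
[18] ⟨S=∅; E={w↦1, y↦1}; C=[6]; D=[(∅, {y↦1}, ∅) :: (∅, ∅, ∅)]⟩
[19] ⟨S=[6]; E={w↦1, y↦1}; C=∅; D=[(∅, {y↦1}, ∅) :: (∅, ∅, ∅)]⟩
[20] ⟨S=[6]; E={y↦1}; C=∅; D=[(∅, ∅, ∅)]⟩
[21] ⟨S=[6]; E=∅; C=∅; D=∅⟩
→ final value 6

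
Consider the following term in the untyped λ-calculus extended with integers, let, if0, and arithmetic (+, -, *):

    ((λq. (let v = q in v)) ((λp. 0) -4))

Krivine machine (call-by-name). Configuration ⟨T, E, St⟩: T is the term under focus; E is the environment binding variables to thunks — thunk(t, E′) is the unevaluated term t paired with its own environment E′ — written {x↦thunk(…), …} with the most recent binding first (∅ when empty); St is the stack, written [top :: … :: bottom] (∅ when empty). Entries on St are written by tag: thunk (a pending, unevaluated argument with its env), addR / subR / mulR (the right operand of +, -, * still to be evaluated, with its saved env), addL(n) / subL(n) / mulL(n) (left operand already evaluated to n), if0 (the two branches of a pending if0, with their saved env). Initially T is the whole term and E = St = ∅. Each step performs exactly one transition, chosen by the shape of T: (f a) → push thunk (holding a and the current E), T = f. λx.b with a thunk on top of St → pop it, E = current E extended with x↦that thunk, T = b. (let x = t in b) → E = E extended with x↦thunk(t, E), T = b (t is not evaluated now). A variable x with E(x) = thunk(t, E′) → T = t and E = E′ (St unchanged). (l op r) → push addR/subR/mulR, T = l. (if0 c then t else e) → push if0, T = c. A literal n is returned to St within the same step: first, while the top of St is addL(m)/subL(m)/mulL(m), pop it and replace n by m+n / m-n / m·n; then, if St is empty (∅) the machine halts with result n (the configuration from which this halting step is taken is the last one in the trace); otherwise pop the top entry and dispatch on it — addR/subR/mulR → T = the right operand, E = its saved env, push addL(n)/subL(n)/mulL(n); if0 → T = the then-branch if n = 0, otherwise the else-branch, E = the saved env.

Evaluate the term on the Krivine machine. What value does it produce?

Answer: 0

Execution trace:
t=0: [T=((λq. (let v = q in v)) ((λp. 0) -4)) | E=∅ | St=∅]
t=1: [T=(λq. (let v = q in v)) | E=∅ | St=[thunk]]
t=2: [T=(let v = q in v) | E={q↦thunk(((λp. 0) -4), ∅)} | St=∅]
t=3: [T=v | E={v↦thunk(q, {q↦thunk(((λp. 0) -4), ∅)}), q↦thunk(((λp. 0) -4), ∅)} | St=∅]
t=4: [T=q | E={q↦thunk(((λp. 0) -4), ∅)} | St=∅]
t=5: [T=((λp. 0) -4) | E=∅ | St=∅]
t=6: [T=(λp. 0) | E=∅ | St=[thunk]]
t=7: [T=0 | E={p↦thunk(-4, ∅)} | St=∅]
→ final value 0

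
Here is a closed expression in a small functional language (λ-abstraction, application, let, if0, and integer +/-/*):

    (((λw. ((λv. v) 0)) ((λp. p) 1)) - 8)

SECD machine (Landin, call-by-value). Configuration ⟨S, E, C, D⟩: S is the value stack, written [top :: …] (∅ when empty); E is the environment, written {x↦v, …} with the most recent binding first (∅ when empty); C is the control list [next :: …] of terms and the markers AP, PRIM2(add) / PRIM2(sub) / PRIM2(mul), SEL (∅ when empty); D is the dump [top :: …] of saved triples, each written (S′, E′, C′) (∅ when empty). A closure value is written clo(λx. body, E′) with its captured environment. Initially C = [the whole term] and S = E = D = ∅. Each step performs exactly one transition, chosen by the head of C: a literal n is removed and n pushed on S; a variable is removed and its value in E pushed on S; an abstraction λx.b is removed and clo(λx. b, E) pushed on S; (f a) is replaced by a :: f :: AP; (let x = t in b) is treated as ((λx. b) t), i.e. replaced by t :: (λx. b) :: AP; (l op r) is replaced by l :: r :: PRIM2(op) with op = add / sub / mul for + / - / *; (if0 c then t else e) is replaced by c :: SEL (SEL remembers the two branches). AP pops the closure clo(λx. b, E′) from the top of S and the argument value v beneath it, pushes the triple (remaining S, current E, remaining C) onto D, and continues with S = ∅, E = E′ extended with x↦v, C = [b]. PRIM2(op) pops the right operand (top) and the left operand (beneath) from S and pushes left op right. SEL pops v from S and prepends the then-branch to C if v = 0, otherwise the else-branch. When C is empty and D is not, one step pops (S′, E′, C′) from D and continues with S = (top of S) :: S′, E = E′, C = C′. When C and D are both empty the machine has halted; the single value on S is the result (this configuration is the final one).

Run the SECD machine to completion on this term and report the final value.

Answer: -8

Execution trace:
[0] <S=∅, E=∅, C=[(((λw. ((λv. v) 0)) ((λp. p) 1)) - 8)], D=∅>
[1] <S=∅, E=∅, C=[((λw. ((λv. v) 0)) ((λp. p) 1)) :: 8 :: PRIM2(sub)], D=∅>
[2] <S=∅, E=∅, C=[((λp. p) 1) :: (λw. ((λv. v) 0)) :: AP :: 8 :: PRIM2(sub)], D=∅>
[3] <S=∅, E=∅, C=[1 :: (λp. p) :: AP :: (λw. ((λv. v) 0)) :: AP :: 8 :: PRIM2(sub)], D=∅>
[4] <S=[1], E=∅, C=[(λp. p) :: AP :: (λw. ((λv. v) 0)) :: AP :: 8 :: PRIM2(sub)], D=∅>
[5] <S=[clo(λp. p, ∅) :: 1], E=∅, C=[AP :: (λw. ((λv. v) 0)) :: AP :: 8 :: PRIM2(sub)], D=∅>
[6] <S=∅, E={p↦1}, C=[p], D=[(∅, ∅, [(λw. ((λv. v) 0)) :: AP :: 8 :: PRIM2(sub)])]>
[7] <S=[1], E={p↦1}, C=∅, D=[(∅, ∅, [(λw. ((λv. v) 0)) :: AP :: 8 :: PRIM2(sub)])]>
[8] <S=[1], E=∅, C=[(λw. ((λv. v) 0)) :: AP :: 8 :: PRIM2(sub)], D=∅>
[9] <S=[clo(λw. ((λv. v) 0), ∅) :: 1], E=∅, C=[AP :: 8 :: PRIM2(sub)], D=∅>
[10] <S=∅, E={w↦1}, C=[((λv. v) 0)], D=[(∅, ∅, [8 :: PRIM2(sub)])]>
[11] <S=∅, E={w↦1}, C=[0 :: (λv. v) :: AP], D=[(∅, ∅, [8 :: PRIM2(sub)])]>
[12] <S=[0], E={w↦1}, C=[(λv. v) :: AP], D=[(∅, ∅, [8 :: PRIM2(sub)])]>
[13] <S=[clo(λv. v, {w↦1}) :: 0], E={w↦1}, C=[AP], D=[(∅, ∅, [8 :: PRIM2(sub)])]>
[14] <S=∅, E={v↦0, w↦1}, C=[v], D=[(∅, {w↦1}, ∅) :: (∅, ∅, [8 :: PRIM2(sub)])]>
[15] <S=[0], E={v↦0, w↦1}, C=∅, D=[(∅, {w↦1}, ∅) :: (∅, ∅, [8 :: PRIM2(sub)])]>
[16] <S=[0], E={w↦1}, C=∅, D=[(∅, ∅, [8 :: PRIM2(sub)])]>
[17] <S=[0], E=∅, C=[8 :: PRIM2(sub)], D=∅>
[18] <S=[8 :: 0], E=∅, C=[PRIM2(sub)], D=∅>
[19] <S=[-8], E=∅, C=∅, D=∅>
→ final value -8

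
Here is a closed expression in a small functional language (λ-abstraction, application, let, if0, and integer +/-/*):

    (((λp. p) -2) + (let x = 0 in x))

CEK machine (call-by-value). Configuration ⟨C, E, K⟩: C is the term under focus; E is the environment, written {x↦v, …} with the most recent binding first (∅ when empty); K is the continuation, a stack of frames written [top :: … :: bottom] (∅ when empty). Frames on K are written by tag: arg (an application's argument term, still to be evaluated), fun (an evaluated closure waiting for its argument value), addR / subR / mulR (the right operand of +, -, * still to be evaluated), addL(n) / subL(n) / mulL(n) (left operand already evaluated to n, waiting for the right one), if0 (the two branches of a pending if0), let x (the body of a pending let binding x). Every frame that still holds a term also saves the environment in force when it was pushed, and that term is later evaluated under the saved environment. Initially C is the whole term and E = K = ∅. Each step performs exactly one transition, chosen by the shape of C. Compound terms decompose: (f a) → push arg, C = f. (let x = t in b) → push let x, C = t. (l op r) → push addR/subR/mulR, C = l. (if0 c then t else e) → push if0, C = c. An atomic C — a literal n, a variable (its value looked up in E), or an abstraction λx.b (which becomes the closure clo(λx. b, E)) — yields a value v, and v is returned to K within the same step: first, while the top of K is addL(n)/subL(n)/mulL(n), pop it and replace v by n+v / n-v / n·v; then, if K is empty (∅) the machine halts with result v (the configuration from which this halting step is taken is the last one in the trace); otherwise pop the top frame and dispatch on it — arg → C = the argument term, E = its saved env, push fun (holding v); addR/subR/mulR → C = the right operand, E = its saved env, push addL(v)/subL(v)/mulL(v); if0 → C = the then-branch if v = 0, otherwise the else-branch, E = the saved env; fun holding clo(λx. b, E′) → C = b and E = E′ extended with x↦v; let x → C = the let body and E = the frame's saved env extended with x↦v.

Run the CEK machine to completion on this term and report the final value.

0. <C=(((λp. p) -2) + (let x = 0 in x)), E=∅, K=∅>
1. <C=((λp. p) -2), E=∅, K=[addR]>
2. <C=(λp. p), E=∅, K=[arg :: addR]>
3. <C=-2, E=∅, K=[fun :: addR]>
4. <C=p, E={p↦-2}, K=[addR]>
5. <C=(let x = 0 in x), E=∅, K=[addL(-2)]>
6. <C=0, E=∅, K=[let x :: addL(-2)]>
7. <C=x, E={x↦0}, K=[addL(-2)]>
→ final value -2

Answer: -2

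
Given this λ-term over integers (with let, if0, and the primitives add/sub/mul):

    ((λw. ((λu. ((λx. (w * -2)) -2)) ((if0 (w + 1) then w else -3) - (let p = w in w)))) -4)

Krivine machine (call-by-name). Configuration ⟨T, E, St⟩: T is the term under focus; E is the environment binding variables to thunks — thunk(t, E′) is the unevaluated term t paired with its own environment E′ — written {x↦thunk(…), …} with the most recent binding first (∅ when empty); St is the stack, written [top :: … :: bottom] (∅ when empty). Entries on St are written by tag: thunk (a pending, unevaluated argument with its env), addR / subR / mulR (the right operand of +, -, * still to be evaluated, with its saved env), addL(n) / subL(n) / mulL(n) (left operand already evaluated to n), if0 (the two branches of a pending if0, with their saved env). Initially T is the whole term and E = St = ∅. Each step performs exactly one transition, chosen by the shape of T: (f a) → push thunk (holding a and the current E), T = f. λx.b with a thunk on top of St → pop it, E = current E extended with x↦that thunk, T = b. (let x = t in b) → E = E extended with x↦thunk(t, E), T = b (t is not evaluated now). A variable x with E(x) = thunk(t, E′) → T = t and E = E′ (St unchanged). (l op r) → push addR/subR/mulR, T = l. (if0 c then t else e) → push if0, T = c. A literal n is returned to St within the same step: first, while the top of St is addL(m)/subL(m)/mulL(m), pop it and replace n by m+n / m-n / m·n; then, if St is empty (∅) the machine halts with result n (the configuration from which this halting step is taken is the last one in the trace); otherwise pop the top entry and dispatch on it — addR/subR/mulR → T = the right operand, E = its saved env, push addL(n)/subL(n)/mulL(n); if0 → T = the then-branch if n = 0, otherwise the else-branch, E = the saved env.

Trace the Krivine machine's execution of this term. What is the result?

0. [T=((λw. ((λu. ((λx. (w * -2)) -2)) ((if0 (w + 1) then w else -3) - (let p = w in w)))) -4) | E=∅ | St=∅]
1. [T=(λw. ((λu. ((λx. (w * -2)) -2)) ((if0 (w + 1) then w else -3) - (let p = w in w)))) | E=∅ | St=[thunk]]
2. [T=((λu. ((λx. (w * -2)) -2)) ((if0 (w + 1) then w else -3) - (let p = w in w))) | E={w↦thunk(-4, ∅)} | St=∅]
3. [T=(λu. ((λx. (w * -2)) -2)) | E={w↦thunk(-4, ∅)} | St=[thunk]]
4. [T=((λx. (w * -2)) -2) | E={u↦thunk(((if0 (w + 1) then w else -3) - (let p = w in w)), {w↦thunk(-4, ∅)}), w↦thunk(-4, ∅)} | St=∅]
5. [T=(λx. (w * -2)) | E={u↦thunk(((if0 (w + 1) then w else -3) - (let p = w in w)), {w↦thunk(-4, ∅)}), w↦thunk(-4, ∅)} | St=[thunk]]
6. [T=(w * -2) | E={x↦thunk(-2, {u↦thunk(((if0 (w + 1) then w else -3) - (let p = w in w)), {w↦thunk(-4, ∅)}), w↦thunk(-4, ∅)}), u↦thunk(((if0 (w + 1) then w else -3) - (let p = w in w)), {w↦thunk(-4, ∅)}), w↦thunk(-4, ∅)} | St=∅]
7. [T=w | E={x↦thunk(-2, {u↦thunk(((if0 (w + 1) then w else -3) - (let p = w in w)), {w↦thunk(-4, ∅)}), w↦thunk(-4, ∅)}), u↦thunk(((if0 (w + 1) then w else -3) - (let p = w in w)), {w↦thunk(-4, ∅)}), w↦thunk(-4, ∅)} | St=[mulR]]
8. [T=-4 | E=∅ | St=[mulR]]
9. [T=-2 | E={x↦thunk(-2, {u↦thunk(((if0 (w + 1) then w else -3) - (let p = w in w)), {w↦thunk(-4, ∅)}), w↦thunk(-4, ∅)}), u↦thunk(((if0 (w + 1) then w else -3) - (let p = w in w)), {w↦thunk(-4, ∅)}), w↦thunk(-4, ∅)} | St=[mulL(-4)]]
→ final value 8

Answer: 8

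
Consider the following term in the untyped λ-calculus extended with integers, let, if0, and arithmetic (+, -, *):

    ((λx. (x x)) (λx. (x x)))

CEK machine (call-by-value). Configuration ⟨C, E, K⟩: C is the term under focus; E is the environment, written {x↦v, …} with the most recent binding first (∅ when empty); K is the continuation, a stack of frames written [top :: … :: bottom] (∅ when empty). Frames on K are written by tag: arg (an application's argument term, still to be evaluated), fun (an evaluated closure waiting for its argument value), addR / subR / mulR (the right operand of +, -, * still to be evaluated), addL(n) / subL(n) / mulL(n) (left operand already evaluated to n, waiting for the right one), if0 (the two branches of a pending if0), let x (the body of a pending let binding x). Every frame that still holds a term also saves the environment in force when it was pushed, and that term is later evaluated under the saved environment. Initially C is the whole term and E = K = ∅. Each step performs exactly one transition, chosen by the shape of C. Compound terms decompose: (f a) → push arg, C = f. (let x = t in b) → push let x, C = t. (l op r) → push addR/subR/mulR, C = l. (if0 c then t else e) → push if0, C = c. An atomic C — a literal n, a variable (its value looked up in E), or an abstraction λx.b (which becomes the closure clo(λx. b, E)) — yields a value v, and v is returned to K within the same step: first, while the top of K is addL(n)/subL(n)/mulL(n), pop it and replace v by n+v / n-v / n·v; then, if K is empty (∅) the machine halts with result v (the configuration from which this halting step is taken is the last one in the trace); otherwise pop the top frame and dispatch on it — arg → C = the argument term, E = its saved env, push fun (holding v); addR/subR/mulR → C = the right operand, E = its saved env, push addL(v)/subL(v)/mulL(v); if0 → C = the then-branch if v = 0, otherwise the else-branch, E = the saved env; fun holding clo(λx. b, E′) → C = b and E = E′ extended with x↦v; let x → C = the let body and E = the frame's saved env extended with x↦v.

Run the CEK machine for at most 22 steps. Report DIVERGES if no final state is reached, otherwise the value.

Answer: DIVERGES (no final state within 22 steps)

Derivation:
0. <C=((λx. (x x)) (λx. (x x))), E=∅, K=∅>
1. <C=(λx. (x x)), E=∅, K=[arg]>
2. <C=(λx. (x x)), E=∅, K=[fun]>
3. <C=(x x), E={x↦clo(λx. (x x), ∅)}, K=∅>
4. <C=x, E={x↦clo(λx. (x x), ∅)}, K=[arg]>
5. <C=x, E={x↦clo(λx. (x x), ∅)}, K=[fun]>
… configuration repeats with period 3 (steps 3–5 recur indefinitely) …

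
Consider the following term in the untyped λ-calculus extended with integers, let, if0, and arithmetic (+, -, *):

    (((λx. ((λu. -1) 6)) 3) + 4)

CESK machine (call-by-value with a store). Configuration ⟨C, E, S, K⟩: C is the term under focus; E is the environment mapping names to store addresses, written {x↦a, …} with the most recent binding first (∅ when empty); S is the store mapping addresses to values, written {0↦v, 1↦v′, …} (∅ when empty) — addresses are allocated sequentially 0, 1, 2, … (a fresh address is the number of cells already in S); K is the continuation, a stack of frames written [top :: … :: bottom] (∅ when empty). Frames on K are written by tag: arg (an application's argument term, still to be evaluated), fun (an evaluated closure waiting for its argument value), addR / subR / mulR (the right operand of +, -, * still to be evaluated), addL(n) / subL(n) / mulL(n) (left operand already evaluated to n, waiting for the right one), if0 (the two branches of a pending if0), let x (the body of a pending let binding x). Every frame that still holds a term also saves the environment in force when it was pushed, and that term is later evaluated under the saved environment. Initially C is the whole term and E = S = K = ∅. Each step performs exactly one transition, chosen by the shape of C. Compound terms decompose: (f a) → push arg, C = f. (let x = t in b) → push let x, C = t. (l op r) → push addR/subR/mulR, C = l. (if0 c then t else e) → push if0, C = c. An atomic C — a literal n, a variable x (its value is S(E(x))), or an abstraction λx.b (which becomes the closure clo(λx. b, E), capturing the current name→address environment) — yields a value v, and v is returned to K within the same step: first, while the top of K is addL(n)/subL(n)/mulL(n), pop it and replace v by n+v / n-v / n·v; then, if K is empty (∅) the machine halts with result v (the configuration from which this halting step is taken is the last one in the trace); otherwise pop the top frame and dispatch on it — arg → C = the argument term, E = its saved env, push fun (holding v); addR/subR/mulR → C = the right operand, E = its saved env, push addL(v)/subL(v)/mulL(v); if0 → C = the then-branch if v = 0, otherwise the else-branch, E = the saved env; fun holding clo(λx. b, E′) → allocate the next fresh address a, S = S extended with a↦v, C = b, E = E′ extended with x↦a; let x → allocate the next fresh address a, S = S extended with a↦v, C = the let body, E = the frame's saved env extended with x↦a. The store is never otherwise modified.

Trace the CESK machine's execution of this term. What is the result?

Answer: 3

Derivation:
step 0: [C=(((λx. ((λu. -1) 6)) 3) + 4) | E=∅ | S=∅ | K=∅]
step 1: [C=((λx. ((λu. -1) 6)) 3) | E=∅ | S=∅ | K=[addR]]
step 2: [C=(λx. ((λu. -1) 6)) | E=∅ | S=∅ | K=[arg :: addR]]
step 3: [C=3 | E=∅ | S=∅ | K=[fun :: addR]]
step 4: [C=((λu. -1) 6) | E={x↦0} | S={0↦3} | K=[addR]]
step 5: [C=(λu. -1) | E={x↦0} | S={0↦3} | K=[arg :: addR]]
step 6: [C=6 | E={x↦0} | S={0↦3} | K=[fun :: addR]]
step 7: [C=-1 | E={u↦1, x↦0} | S={0↦3, 1↦6} | K=[addR]]
step 8: [C=4 | E=∅ | S={0↦3, 1↦6} | K=[addL(-1)]]
→ final value 3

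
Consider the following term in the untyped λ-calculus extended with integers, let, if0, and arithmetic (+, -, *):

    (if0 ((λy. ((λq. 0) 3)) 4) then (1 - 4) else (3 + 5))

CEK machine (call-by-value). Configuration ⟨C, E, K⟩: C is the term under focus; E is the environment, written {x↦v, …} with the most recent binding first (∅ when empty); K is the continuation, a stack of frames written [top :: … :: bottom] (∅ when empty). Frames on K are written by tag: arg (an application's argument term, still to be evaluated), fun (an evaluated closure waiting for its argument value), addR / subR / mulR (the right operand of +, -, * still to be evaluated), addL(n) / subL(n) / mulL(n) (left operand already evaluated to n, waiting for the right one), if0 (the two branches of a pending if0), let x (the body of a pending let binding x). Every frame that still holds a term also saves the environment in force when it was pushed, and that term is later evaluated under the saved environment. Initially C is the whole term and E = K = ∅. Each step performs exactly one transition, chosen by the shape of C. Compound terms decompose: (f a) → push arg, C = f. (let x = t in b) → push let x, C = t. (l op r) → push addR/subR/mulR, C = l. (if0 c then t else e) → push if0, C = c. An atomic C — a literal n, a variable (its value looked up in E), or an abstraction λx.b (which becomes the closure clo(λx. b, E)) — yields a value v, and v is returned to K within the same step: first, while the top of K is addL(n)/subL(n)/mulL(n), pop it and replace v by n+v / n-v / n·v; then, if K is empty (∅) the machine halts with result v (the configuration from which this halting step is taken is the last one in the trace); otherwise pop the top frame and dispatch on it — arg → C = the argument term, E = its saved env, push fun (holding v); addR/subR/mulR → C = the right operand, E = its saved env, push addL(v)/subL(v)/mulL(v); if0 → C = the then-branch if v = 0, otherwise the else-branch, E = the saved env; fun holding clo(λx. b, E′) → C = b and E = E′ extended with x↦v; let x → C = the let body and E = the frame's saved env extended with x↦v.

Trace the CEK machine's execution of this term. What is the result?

Answer: -3

Machine steps:
[0] <C=(if0 ((λy. ((λq. 0) 3)) 4) then (1 - 4) else (3 + 5)), E=∅, K=∅>
[1] <C=((λy. ((λq. 0) 3)) 4), E=∅, K=[if0]>
[2] <C=(λy. ((λq. 0) 3)), E=∅, K=[arg :: if0]>
[3] <C=4, E=∅, K=[fun :: if0]>
[4] <C=((λq. 0) 3), E={y↦4}, K=[if0]>
[5] <C=(λq. 0), E={y↦4}, K=[arg :: if0]>
[6] <C=3, E={y↦4}, K=[fun :: if0]>
[7] <C=0, E={q↦3, y↦4}, K=[if0]>
[8] <C=(1 - 4), E=∅, K=∅>
[9] <C=1, E=∅, K=[subR]>
[10] <C=4, E=∅, K=[subL(1)]>
→ final value -3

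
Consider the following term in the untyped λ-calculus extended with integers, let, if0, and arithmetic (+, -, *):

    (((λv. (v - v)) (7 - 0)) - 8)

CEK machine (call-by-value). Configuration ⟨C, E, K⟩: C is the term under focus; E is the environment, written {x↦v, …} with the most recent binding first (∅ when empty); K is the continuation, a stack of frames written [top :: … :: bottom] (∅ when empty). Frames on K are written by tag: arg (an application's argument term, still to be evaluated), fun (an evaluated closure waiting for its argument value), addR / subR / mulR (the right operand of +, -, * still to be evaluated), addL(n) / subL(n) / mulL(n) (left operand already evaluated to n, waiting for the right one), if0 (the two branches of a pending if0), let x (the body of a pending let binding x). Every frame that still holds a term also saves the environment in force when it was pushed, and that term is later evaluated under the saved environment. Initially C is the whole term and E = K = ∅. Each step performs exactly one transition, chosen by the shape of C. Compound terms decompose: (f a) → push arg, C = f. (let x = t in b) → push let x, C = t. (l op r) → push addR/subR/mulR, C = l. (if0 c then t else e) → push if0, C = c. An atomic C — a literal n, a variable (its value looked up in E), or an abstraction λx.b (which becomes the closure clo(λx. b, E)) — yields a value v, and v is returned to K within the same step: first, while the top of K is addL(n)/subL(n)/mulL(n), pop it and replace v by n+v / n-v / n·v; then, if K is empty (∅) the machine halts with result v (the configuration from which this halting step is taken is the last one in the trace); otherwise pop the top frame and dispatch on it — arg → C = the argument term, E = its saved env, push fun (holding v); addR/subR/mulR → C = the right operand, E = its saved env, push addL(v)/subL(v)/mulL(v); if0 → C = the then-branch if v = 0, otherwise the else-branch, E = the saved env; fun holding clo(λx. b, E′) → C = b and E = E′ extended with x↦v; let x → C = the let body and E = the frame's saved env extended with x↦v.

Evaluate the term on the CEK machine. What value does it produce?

Answer: -8

Derivation:
t=0: <C=(((λv. (v - v)) (7 - 0)) - 8), E=∅, K=∅>
t=1: <C=((λv. (v - v)) (7 - 0)), E=∅, K=[subR]>
t=2: <C=(λv. (v - v)), E=∅, K=[arg :: subR]>
t=3: <C=(7 - 0), E=∅, K=[fun :: subR]>
t=4: <C=7, E=∅, K=[subR :: fun :: subR]>
t=5: <C=0, E=∅, K=[subL(7) :: fun :: subR]>
t=6: <C=(v - v), E={v↦7}, K=[subR]>
t=7: <C=v, E={v↦7}, K=[subR :: subR]>
t=8: <C=v, E={v↦7}, K=[subL(7) :: subR]>
t=9: <C=8, E=∅, K=[subL(0)]>
→ final value -8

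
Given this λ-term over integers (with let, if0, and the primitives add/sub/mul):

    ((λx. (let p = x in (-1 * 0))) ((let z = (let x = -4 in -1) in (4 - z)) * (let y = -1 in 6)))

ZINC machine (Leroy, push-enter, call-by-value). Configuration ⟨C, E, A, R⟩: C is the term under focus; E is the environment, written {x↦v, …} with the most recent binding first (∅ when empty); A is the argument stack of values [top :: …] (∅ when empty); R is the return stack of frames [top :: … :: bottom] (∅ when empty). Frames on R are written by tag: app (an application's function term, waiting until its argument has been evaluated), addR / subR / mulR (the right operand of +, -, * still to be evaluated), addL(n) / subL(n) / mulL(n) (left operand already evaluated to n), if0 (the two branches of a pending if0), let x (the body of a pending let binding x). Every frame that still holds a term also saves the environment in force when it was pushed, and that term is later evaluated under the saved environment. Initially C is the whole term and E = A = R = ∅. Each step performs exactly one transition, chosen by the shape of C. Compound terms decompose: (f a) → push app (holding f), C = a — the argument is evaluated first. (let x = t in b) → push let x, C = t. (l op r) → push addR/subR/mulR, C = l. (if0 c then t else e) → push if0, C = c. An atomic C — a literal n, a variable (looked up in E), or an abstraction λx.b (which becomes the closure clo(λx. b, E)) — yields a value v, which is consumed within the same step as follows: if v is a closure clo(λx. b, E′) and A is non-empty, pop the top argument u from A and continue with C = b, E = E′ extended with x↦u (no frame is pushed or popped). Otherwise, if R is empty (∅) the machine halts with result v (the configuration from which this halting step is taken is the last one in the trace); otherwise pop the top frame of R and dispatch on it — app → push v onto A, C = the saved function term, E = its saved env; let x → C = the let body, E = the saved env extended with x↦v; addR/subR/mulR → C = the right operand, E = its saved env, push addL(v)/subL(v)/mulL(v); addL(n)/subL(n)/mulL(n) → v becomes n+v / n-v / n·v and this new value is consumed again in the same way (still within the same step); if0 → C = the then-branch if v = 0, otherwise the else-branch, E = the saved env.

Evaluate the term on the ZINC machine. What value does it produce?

Answer: 0

Machine steps:
[0] ⟨C=((λx. (let p = x in (-1 * 0))) ((let z = (let x = -4 in -1) in (4 - z)) * (let y = -1 in 6))); E=∅; A=∅; R=∅⟩
[1] ⟨C=((let z = (let x = -4 in -1) in (4 - z)) * (let y = -1 in 6)); E=∅; A=∅; R=[app]⟩
[2] ⟨C=(let z = (let x = -4 in -1) in (4 - z)); E=∅; A=∅; R=[mulR :: app]⟩
[3] ⟨C=(let x = -4 in -1); E=∅; A=∅; R=[let z :: mulR :: app]⟩
[4] ⟨C=-4; E=∅; A=∅; R=[let x :: let z :: mulR :: app]⟩
[5] ⟨C=-1; E={x↦-4}; A=∅; R=[let z :: mulR :: app]⟩
[6] ⟨C=(4 - z); E={z↦-1}; A=∅; R=[mulR :: app]⟩
[7] ⟨C=4; E={z↦-1}; A=∅; R=[subR :: mulR :: app]⟩
[8] ⟨C=z; E={z↦-1}; A=∅; R=[subL(4) :: mulR :: app]⟩
[9] ⟨C=(let y = -1 in 6); E=∅; A=∅; R=[mulL(5) :: app]⟩
[10] ⟨C=-1; E=∅; A=∅; R=[let y :: mulL(5) :: app]⟩
[11] ⟨C=6; E={y↦-1}; A=∅; R=[mulL(5) :: app]⟩
[12] ⟨C=(λx. (let p = x in (-1 * 0))); E=∅; A=[30]; R=∅⟩
[13] ⟨C=(let p = x in (-1 * 0)); E={x↦30}; A=∅; R=∅⟩
[14] ⟨C=x; E={x↦30}; A=∅; R=[let p]⟩
[15] ⟨C=(-1 * 0); E={p↦30, x↦30}; A=∅; R=∅⟩
[16] ⟨C=-1; E={p↦30, x↦30}; A=∅; R=[mulR]⟩
[17] ⟨C=0; E={p↦30, x↦30}; A=∅; R=[mulL(-1)]⟩
→ final value 0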